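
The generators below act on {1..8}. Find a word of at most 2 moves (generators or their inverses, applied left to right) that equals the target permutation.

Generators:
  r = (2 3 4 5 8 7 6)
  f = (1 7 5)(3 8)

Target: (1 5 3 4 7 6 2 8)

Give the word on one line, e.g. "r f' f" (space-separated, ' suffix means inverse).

r f'

  after r: (2 3 4 5 8 7 6)
  after f': (1 5 3 4 7 6 2 8)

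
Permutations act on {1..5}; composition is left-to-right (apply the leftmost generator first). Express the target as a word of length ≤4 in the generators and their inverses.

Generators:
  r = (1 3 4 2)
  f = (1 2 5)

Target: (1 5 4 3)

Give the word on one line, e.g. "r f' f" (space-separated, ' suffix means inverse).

f' r'

  after f': (1 5 2)
  after r': (1 5 4 3)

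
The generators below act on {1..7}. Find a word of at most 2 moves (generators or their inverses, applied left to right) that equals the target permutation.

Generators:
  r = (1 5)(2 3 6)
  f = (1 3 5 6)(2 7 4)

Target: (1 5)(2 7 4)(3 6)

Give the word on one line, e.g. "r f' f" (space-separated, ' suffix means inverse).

  after f': (1 6 5 3)(2 4 7)
  after f': (1 5)(2 7 4)(3 6)

f' f'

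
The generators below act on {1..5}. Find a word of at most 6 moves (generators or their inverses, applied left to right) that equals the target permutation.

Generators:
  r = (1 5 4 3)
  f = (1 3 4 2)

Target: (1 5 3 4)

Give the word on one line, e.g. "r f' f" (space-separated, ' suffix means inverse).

r' f' r f f

  after r': (1 3 4 5)
  after f': (2 4 5)
  after r: (1 5 2 3)
  after f: (1 5)(2 4)
  after f: (1 5 3 4)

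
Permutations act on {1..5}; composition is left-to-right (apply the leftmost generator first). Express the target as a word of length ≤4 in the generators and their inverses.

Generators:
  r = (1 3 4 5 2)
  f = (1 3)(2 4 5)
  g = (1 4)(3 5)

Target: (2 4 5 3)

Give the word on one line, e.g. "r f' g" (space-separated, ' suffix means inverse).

f' r'

  after f': (1 3)(2 5 4)
  after r': (2 4 5 3)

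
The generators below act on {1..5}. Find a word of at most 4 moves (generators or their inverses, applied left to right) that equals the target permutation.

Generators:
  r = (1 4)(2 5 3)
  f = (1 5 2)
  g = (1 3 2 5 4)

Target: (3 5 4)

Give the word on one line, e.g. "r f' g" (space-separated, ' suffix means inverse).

  after g': (1 4 5 2 3)
  after f': (1 4)(2 3)
  after g: (3 5 4)

g' f' g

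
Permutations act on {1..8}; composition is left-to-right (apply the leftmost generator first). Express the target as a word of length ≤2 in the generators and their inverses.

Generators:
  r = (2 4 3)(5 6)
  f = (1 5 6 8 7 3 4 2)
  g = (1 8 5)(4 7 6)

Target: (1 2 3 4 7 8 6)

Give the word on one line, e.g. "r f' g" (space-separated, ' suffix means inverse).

  after r: (2 4 3)(5 6)
  after f': (1 2 3 4 7 8 6)

r f'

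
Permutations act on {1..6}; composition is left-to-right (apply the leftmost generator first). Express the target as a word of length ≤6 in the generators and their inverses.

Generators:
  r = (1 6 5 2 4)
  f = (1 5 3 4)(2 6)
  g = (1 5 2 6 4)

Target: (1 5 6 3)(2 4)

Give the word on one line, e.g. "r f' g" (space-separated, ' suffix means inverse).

g' r' f r

  after g': (1 4 6 2 5)
  after r': (1 2 6 5 4)
  after f: (1 6 3 4 5)
  after r: (1 5 6 3)(2 4)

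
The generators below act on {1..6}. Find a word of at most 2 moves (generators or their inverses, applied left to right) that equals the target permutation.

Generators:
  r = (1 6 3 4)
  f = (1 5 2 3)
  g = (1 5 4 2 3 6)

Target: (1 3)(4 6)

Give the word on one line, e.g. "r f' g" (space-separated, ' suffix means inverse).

  after r: (1 6 3 4)
  after r: (1 3)(4 6)

r r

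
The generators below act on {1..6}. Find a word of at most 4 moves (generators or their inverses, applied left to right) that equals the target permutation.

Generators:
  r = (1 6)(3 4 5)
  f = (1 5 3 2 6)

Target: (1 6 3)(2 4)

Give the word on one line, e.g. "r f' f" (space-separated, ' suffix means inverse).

  after f': (1 6 2 3 5)
  after f': (1 2 5 6 3)
  after r': (1 2 4 3 6 5)
  after f: (1 6 3)(2 4)

f' f' r' f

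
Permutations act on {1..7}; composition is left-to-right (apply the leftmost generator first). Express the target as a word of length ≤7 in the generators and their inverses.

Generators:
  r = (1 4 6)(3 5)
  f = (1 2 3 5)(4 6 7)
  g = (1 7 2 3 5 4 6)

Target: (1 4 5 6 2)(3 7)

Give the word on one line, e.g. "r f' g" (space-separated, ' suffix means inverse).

r f' g' g' r'

  after r: (1 4 6)(3 5)
  after f': (1 7 6 5 2)
  after g': (2 6 3)(4 5 7)
  after g': (1 6 2 4 3 7 5)
  after r': (1 4 5 6 2)(3 7)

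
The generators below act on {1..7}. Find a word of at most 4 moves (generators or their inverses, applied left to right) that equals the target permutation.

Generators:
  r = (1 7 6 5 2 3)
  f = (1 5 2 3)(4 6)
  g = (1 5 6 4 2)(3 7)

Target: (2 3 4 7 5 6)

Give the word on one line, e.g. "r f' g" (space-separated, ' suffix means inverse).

r' g' r'

  after r': (1 3 2 5 6 7)
  after g': (1 7 2)(3 4 6)
  after r': (2 3 4 7 5 6)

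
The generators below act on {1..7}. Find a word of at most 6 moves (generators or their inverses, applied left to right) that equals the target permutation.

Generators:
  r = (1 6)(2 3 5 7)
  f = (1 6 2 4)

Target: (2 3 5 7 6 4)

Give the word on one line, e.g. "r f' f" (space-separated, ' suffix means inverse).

r' r' r' f'

  after r': (1 6)(2 7 5 3)
  after r': (2 5)(3 7)
  after r': (1 6)(2 3 5 7)
  after f': (2 3 5 7 6 4)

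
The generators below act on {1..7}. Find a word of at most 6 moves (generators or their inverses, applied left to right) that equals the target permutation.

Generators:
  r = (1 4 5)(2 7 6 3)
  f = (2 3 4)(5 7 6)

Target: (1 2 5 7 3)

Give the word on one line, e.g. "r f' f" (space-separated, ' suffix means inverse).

f' r' f r'

  after f': (2 4 3)(5 6 7)
  after r': (1 5 7 4 6 2)
  after f: (1 7 2)(3 4 5 6)
  after r': (1 2 5 7 3)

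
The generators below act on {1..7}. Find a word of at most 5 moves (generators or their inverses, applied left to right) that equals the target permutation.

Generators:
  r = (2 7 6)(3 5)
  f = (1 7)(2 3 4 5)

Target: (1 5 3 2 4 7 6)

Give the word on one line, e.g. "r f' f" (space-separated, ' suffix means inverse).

f' r' f r

  after f': (1 7)(2 5 4 3)
  after r': (1 2 3 6 7)(4 5)
  after f: (1 3 6)(2 4)
  after r: (1 5 3 2 4 7 6)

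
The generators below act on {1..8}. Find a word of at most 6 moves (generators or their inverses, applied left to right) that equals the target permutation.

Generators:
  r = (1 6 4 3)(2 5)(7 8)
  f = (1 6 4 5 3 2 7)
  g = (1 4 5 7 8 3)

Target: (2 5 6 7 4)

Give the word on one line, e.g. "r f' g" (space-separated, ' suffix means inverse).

  after g': (1 3 8 7 5 4)
  after r': (1 4 3 7 2 5 6)
  after g': (2 4 8 7)(3 5 6)
  after r: (1 6)(2 3)(4 7 5)
  after f': (2 5 6 7 4)

g' r' g' r f'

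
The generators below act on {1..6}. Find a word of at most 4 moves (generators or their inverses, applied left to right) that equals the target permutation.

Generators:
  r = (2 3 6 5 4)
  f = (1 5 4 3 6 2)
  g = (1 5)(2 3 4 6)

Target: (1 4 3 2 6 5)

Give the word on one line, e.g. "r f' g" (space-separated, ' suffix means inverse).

  after g: (1 5)(2 3 4 6)
  after g: (2 4)(3 6)
  after f': (1 2 5)(4 6)
  after r': (1 4 3 2 6 5)

g g f' r'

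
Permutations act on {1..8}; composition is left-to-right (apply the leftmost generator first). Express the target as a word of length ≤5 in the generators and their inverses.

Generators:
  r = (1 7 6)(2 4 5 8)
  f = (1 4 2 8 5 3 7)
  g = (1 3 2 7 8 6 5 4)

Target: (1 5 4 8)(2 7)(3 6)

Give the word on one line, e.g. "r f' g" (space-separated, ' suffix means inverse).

f' g' f f

  after f': (1 7 3 5 8 2 4)
  after g': (1 2 5 7)(3 6 8)
  after f: (1 8 7 4 2 3 6 5)
  after f: (1 5 4 8)(2 7)(3 6)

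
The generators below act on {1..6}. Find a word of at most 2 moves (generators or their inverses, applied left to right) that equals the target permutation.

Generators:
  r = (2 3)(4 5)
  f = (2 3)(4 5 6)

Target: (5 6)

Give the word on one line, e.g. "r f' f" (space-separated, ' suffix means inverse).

f r

  after f: (2 3)(4 5 6)
  after r: (5 6)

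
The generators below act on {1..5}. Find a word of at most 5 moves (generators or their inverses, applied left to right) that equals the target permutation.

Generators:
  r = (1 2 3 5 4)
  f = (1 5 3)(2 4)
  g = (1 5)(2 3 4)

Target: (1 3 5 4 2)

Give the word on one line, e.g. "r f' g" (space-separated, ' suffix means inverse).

  after g: (1 5)(2 3 4)
  after r: (1 4 3)(2 5)
  after g': (1 3 5 4 2)

g r g'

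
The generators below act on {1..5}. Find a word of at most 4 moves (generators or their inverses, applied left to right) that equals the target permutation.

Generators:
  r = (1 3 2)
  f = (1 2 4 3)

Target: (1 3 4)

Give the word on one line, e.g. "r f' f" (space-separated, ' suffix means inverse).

r' f f

  after r': (1 2 3)
  after f: (1 4 3 2)
  after f: (1 3 4)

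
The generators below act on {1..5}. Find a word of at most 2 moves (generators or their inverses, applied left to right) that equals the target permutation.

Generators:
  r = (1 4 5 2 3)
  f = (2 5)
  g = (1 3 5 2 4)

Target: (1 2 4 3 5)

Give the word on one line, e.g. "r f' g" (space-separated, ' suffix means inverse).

r' r'

  after r': (1 3 2 5 4)
  after r': (1 2 4 3 5)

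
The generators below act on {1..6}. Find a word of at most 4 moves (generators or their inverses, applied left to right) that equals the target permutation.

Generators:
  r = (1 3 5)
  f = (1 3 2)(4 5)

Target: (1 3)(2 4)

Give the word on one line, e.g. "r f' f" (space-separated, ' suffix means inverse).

f r' f

  after f: (1 3 2)(4 5)
  after r': (2 5 4 3)
  after f: (1 3)(2 4)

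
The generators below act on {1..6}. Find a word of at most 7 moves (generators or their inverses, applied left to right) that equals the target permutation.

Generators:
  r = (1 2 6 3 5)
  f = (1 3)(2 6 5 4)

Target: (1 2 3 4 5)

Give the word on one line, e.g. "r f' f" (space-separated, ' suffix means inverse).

  after f: (1 3)(2 6 5 4)
  after f: (2 5)(4 6)
  after r': (1 5)(2 3 6 4)
  after f: (1 4 6 2)(3 5)
  after f: (1 2 3 4 5)

f f r' f f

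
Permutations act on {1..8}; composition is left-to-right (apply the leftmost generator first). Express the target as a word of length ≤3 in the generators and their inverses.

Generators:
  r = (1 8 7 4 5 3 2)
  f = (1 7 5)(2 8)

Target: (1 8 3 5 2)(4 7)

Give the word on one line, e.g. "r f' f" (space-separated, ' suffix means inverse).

  after f: (1 7 5)(2 8)
  after r': (1 8 3 5 2)(4 7)

f r'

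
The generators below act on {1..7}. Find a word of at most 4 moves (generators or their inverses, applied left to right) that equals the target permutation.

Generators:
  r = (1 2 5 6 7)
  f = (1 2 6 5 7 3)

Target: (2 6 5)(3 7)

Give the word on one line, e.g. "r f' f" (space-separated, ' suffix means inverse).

  after r: (1 2 5 6 7)
  after f': (2 6 5)(3 7)

r f'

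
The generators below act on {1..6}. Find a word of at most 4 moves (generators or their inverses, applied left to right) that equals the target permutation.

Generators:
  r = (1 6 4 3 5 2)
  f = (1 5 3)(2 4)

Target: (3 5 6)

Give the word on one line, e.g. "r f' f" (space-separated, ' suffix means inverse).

  after r: (1 6 4 3 5 2)
  after r: (1 4 5)(2 6 3)
  after r: (1 3)(2 4)(5 6)
  after f: (3 5 6)

r r r f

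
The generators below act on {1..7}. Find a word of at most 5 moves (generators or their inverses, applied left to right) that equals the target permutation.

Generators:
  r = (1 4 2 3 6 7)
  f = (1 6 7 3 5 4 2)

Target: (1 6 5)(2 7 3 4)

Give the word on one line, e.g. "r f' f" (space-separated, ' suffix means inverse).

  after r: (1 4 2 3 6 7)
  after f: (1 2 5 4)(3 7 6)
  after f: (2 4 6 5)
  after r': (1 7 6 5 4 3 2)
  after r': (1 6 5)(2 7 3 4)

r f f r' r'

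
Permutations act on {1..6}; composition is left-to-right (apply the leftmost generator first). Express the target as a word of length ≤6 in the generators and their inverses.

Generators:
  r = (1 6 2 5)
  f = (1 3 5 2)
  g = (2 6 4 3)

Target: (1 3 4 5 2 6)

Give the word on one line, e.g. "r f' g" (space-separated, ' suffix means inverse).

f g' r' r' g

  after f: (1 3 5 2)
  after g': (1 4 6 2)(3 5)
  after r': (1 4)(2 5 3)
  after r': (1 4 5 3 6)
  after g: (1 3 4 5 2 6)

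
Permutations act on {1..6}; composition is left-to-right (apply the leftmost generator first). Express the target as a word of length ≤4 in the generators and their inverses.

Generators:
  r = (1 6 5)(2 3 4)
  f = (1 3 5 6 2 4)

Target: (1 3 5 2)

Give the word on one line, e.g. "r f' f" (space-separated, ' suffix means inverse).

f' r'

  after f': (1 4 2 6 5 3)
  after r': (1 3 5 2)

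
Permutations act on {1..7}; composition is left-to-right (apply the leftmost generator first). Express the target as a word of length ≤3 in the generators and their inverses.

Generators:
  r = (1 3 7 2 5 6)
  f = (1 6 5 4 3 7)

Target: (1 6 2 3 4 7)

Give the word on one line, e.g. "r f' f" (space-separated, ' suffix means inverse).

  after f: (1 6 5 4 3 7)
  after r': (1 5 4)(2 7 6)
  after f': (1 6 2 3 4 7)

f r' f'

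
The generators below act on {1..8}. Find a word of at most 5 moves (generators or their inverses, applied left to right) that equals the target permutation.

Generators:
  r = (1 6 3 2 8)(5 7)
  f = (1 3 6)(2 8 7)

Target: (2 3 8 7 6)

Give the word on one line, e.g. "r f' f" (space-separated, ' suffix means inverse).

  after f: (1 3 6)(2 8 7)
  after r': (1 6 8 5 7 3)
  after r': (2 3 8 7 6)

f r' r'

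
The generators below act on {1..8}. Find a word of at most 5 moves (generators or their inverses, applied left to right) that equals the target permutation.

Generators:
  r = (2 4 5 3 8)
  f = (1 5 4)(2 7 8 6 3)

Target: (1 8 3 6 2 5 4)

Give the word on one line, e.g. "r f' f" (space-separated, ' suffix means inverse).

f r f' r f'

  after f: (1 5 4)(2 7 8 6 3)
  after r: (1 3 4)(2 7)(6 8)
  after f': (1 6 7 3 5)
  after r: (1 6 7 8 2 4 5)
  after f': (1 8 3 6 2 5 4)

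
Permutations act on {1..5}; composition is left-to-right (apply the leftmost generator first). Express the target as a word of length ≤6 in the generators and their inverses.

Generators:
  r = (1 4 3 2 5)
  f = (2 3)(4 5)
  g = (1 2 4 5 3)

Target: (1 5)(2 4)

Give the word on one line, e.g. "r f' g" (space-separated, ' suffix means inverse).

  after g: (1 2 4 5 3)
  after f': (1 3)(2 5)
  after g: (2 3)(4 5)
  after r': (1 5)(2 4)

g f' g r'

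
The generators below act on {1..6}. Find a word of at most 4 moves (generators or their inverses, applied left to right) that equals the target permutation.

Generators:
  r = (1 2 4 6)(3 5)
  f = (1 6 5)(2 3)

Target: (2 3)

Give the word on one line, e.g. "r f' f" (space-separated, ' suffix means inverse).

  after f: (1 6 5)(2 3)
  after f: (1 5 6)
  after f: (2 3)

f f f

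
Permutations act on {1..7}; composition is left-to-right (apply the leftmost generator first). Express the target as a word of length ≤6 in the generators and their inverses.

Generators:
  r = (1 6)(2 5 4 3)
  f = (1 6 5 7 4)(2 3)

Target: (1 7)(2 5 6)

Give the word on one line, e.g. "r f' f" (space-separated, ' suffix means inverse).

  after f: (1 6 5 7 4)(2 3)
  after r': (2 4 6)(5 7)
  after f': (1 4)(2 7 6 3)
  after f': (1 7)(2 5 6)

f r' f' f'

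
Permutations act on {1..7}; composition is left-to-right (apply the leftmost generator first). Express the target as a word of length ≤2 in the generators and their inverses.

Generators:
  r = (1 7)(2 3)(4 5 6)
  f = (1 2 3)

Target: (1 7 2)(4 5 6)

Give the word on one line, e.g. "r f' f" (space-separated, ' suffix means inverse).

  after r: (1 7)(2 3)(4 5 6)
  after f: (1 7 2)(4 5 6)

r f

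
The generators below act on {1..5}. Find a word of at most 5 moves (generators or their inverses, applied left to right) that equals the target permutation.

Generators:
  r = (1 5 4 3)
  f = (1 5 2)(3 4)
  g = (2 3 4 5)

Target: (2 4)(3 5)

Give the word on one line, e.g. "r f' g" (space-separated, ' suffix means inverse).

f g' r r

  after f: (1 5 2)(3 4)
  after g': (1 4 2)
  after r: (1 3)(2 5 4)
  after r: (2 4)(3 5)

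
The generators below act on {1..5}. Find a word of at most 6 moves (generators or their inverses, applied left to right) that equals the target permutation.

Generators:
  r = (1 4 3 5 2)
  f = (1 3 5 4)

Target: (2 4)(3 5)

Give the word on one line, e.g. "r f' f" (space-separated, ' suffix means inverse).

r f f r' r'

  after r: (1 4 3 5 2)
  after f: (2 3 4 5)
  after f: (1 3)(2 5)
  after r': (1 4)(2 3)
  after r': (2 4)(3 5)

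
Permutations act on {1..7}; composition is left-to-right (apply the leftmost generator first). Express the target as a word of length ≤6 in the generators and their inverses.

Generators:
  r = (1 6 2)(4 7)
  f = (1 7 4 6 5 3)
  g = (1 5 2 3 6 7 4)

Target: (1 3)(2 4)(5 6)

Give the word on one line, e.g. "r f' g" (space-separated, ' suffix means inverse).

r g' r' r'

  after r: (1 6 2)(4 7)
  after g': (1 3 2 4 6 5)
  after r': (1 3 6 5 2 7 4)
  after r': (1 3)(2 4)(5 6)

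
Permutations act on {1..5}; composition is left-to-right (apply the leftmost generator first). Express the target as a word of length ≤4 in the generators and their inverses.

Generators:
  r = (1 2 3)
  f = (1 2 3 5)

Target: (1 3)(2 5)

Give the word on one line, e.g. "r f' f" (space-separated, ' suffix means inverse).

f f

  after f: (1 2 3 5)
  after f: (1 3)(2 5)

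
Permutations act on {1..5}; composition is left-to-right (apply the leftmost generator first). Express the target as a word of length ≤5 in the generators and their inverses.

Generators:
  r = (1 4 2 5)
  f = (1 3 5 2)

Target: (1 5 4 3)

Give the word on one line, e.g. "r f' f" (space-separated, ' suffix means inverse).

  after r': (1 5 2 4)
  after f: (1 2 4 3 5)
  after r: (1 5 4 3)

r' f r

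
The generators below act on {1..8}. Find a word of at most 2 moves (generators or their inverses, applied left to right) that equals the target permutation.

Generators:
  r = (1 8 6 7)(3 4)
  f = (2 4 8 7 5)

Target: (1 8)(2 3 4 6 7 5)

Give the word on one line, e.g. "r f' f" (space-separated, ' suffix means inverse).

  after f: (2 4 8 7 5)
  after r: (1 8)(2 3 4 6 7 5)

f r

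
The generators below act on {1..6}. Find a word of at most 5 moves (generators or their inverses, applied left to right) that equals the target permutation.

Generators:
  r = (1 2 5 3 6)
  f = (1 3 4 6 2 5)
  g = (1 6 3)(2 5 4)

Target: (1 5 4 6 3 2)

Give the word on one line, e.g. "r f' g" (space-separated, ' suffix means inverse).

r' r' g f'

  after r': (1 6 3 5 2)
  after r': (1 3 2 6 5)
  after g: (2 3 5 6 4)
  after f': (1 5 4 6 3 2)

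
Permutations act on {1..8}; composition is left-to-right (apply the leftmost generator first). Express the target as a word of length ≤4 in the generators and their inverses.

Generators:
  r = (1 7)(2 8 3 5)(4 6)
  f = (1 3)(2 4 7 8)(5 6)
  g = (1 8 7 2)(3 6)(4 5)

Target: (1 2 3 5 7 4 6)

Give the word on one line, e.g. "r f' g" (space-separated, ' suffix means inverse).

g f' f' f'

  after g: (1 8 7 2)(3 6)(4 5)
  after f': (1 7 8 4 6)(2 3 5)
  after f': (1 4 5 8 2)(3 6)
  after f': (1 2 3 5 7 4 6)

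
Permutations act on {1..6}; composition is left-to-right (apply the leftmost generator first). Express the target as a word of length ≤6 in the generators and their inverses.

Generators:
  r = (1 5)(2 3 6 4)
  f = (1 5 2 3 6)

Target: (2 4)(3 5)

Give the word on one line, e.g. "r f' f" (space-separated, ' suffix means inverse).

f r r f'

  after f: (1 5 2 3 6)
  after r: (2 6 5 3 4)
  after r: (1 5 6)(2 4 3)
  after f': (2 4)(3 5)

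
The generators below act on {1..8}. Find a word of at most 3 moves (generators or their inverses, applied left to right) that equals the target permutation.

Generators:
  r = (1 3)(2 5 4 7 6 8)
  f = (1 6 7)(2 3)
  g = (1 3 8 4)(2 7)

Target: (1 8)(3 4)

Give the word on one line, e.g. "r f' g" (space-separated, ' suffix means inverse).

g g

  after g: (1 3 8 4)(2 7)
  after g: (1 8)(3 4)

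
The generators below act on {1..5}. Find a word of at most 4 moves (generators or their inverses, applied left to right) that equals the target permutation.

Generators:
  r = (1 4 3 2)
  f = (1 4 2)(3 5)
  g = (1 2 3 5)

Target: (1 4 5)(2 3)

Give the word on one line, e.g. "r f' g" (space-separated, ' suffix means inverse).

f g g

  after f: (1 4 2)(3 5)
  after g: (1 4 3)
  after g: (1 4 5)(2 3)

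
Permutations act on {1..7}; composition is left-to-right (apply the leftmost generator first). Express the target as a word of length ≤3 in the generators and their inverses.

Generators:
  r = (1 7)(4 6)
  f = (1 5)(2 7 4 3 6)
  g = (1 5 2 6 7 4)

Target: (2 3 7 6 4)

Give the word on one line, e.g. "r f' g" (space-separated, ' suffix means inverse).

f' f'

  after f': (1 5)(2 6 3 4 7)
  after f': (2 3 7 6 4)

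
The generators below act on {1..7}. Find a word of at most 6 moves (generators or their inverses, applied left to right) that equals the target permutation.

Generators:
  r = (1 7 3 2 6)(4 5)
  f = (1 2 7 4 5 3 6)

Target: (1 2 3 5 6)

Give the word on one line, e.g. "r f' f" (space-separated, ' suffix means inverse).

  after f: (1 2 7 4 5 3 6)
  after r': (1 3 2)(5 7)
  after r': (1 7 4 5)(2 6)
  after f': (1 2 3 5 6)

f r' r' f'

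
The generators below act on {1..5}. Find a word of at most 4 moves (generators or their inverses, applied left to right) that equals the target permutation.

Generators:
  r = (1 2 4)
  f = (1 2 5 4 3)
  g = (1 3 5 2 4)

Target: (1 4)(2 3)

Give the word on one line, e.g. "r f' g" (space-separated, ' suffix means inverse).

f' r g' g'

  after f': (1 3 4 5 2)
  after r: (1 3)(4 5)
  after g': (2 5)(3 4)
  after g': (1 4)(2 3)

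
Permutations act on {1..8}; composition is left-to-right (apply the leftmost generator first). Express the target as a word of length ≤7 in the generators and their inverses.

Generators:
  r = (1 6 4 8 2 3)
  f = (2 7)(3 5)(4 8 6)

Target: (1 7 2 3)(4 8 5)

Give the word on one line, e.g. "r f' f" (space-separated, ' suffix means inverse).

f r' r' f r

  after f: (2 7)(3 5)(4 8 6)
  after r': (1 3 5 2 7 8)
  after r': (1 2 7 4 6)(3 5 8)
  after f: (1 7 8 5 6)
  after r: (1 7 2 3)(4 8 5)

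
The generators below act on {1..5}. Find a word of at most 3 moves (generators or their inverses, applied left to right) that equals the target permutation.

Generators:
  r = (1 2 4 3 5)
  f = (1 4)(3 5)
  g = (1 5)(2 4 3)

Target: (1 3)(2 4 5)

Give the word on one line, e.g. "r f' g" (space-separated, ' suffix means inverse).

  after f: (1 4)(3 5)
  after g: (1 3)(2 4 5)

f g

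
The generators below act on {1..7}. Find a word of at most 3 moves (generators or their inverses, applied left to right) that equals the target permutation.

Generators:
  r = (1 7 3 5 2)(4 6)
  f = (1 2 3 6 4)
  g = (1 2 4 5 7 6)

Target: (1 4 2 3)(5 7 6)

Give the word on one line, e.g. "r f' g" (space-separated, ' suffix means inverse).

f g

  after f: (1 2 3 6 4)
  after g: (1 4 2 3)(5 7 6)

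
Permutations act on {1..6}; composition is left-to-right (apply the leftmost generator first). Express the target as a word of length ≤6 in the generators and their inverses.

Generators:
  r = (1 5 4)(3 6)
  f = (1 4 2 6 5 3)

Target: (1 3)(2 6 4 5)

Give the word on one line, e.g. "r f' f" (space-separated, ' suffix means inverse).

  after r: (1 5 4)(3 6)
  after f: (1 3 5 2 6)
  after r: (1 6 5 2 3 4)
  after r: (1 3)(2 6 4 5)

r f r r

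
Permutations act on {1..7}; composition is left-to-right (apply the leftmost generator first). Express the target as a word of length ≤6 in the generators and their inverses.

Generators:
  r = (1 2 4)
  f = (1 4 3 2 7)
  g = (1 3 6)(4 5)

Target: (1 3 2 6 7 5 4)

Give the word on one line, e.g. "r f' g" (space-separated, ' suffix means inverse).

g f' r g r

  after g: (1 3 6)(4 5)
  after f': (1 4 5)(2 3 6 7)
  after r: (2 3 6 7 4 5)
  after g: (1 3)(2 6 7 5)
  after r: (1 3 2 6 7 5 4)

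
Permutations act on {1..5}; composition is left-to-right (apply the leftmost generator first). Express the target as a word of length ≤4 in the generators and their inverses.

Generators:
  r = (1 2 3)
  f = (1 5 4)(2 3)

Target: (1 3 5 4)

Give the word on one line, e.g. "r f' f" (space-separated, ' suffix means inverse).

  after r: (1 2 3)
  after f: (1 3 5 4)

r f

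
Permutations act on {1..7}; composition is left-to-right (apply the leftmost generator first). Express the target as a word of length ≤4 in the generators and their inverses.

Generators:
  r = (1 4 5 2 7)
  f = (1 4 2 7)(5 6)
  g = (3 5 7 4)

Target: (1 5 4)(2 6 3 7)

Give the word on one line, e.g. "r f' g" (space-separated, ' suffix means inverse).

  after f: (1 4 2 7)(5 6)
  after g': (1 7)(2 5 6 3 4)
  after f': (1 2 6 3)
  after r': (1 5 4)(2 6 3 7)

f g' f' r'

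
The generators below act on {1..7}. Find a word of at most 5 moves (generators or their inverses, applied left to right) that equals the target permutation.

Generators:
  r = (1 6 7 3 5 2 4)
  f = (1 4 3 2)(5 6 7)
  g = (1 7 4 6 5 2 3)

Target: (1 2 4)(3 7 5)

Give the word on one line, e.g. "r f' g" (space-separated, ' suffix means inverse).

r r r g'

  after r: (1 6 7 3 5 2 4)
  after r: (1 7 5 4 6 3 2)
  after r: (1 3 4 7 2 6 5)
  after g': (1 2 4)(3 7 5)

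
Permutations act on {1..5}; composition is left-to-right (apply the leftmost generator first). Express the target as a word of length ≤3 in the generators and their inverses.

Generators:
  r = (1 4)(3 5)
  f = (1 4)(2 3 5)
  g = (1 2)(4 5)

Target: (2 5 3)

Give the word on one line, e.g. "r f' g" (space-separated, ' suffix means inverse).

f f

  after f: (1 4)(2 3 5)
  after f: (2 5 3)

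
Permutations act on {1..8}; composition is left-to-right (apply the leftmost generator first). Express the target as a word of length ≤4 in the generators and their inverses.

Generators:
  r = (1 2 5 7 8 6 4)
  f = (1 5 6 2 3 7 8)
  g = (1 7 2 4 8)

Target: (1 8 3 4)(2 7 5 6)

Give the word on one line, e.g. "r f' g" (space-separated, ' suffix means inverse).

  after f': (1 8 7 3 2 6 5)
  after f': (1 7 2 5 8 3 6)
  after r: (1 8 3 4)(2 7 5 6)

f' f' r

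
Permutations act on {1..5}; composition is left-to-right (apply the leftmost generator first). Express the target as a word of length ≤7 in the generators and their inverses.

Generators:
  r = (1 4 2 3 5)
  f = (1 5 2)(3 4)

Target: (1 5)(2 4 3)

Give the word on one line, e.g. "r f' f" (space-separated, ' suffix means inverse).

  after f': (1 2 5)(3 4)
  after r: (1 3 2)(4 5)
  after f': (1 4)(3 5)
  after r: (1 2 3)
  after f': (1 5)(2 4 3)

f' r f' r f'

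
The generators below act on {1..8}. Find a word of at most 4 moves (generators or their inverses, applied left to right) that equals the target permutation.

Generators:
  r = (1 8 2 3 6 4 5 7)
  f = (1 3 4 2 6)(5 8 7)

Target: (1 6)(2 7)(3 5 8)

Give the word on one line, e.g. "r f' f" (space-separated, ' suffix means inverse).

r f r f'

  after r: (1 8 2 3 6 4 5 7)
  after f: (1 7 3)(2 4 8 6)
  after r: (2 5 7 6 3 8 4)
  after f': (1 6)(2 7)(3 5 8)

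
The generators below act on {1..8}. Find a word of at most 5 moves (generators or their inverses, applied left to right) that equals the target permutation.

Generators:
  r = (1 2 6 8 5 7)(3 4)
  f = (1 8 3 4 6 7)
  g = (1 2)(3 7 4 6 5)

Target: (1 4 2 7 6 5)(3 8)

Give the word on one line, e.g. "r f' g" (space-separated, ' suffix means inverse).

  after f: (1 8 3 4 6 7)
  after r': (1 6 5 8 4 2)
  after f': (1 4 2 7 6 5)(3 8)

f r' f'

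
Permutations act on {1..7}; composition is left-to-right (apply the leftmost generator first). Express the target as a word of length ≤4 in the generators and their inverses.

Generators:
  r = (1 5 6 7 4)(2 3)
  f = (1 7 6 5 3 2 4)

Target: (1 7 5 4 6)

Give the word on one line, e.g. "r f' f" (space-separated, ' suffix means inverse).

  after r': (1 4 7 6 5)(2 3)
  after r': (1 7 5 4 6)

r' r'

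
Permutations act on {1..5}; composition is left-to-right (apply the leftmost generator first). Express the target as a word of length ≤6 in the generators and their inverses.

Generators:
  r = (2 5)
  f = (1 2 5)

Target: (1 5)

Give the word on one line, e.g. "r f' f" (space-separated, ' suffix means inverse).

f' r f' f'

  after f': (1 5 2)
  after r: (1 2)
  after f': (2 5)
  after f': (1 5)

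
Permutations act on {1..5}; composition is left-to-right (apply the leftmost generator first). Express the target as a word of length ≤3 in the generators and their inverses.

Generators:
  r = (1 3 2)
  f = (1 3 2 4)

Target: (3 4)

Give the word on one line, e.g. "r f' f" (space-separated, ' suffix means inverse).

  after r: (1 3 2)
  after f: (1 2 3 4)
  after r: (3 4)

r f r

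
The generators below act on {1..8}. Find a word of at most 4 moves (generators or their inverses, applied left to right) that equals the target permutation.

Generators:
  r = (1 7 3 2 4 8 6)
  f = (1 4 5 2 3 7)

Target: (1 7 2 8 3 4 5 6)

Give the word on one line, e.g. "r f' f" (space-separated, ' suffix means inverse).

  after r': (1 6 8 4 2 3 7)
  after f': (1 6 8)(4 5)
  after r: (2 4 5 8 7 3)
  after r: (1 7 2 8 3 4 5 6)

r' f' r r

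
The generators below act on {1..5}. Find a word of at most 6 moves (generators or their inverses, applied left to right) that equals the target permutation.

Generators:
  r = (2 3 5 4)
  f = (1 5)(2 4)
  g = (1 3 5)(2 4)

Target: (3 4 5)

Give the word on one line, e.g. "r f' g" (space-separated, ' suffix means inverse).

  after g: (1 3 5)(2 4)
  after r: (1 5)(3 4)
  after g': (1 3 2 4)
  after g': (3 4 5)

g r g' g'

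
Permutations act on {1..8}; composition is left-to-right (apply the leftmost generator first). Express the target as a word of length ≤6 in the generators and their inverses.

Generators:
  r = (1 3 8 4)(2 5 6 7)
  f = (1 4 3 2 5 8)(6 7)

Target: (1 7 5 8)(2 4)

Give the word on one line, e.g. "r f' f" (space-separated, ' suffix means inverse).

  after f': (1 8 5 2 3 4)(6 7)
  after f': (1 5 3)(2 4 8)
  after f': (1 2)(3 8)(4 5)(6 7)
  after r': (1 7 5 8)(2 4)

f' f' f' r'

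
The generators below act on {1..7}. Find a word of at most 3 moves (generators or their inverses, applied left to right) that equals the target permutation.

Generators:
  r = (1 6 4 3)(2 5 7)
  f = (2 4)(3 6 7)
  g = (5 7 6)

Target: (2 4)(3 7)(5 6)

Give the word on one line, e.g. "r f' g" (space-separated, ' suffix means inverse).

f g'

  after f: (2 4)(3 6 7)
  after g': (2 4)(3 7)(5 6)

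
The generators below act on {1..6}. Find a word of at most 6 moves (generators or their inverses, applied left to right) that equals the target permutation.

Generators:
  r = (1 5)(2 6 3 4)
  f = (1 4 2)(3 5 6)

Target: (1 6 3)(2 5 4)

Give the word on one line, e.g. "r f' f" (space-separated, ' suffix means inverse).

  after f: (1 4 2)(3 5 6)
  after f: (1 2 4)(3 6 5)
  after r: (1 6)(4 5)
  after f: (1 3 5 2)(4 6)
  after r': (1 6 3)(2 5 4)

f f r f r'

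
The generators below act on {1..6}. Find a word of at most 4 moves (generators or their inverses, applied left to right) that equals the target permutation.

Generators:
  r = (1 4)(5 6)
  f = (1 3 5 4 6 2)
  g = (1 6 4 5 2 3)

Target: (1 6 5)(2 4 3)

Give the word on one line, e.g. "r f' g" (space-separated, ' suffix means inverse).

f' f'

  after f': (1 2 6 4 5 3)
  after f': (1 6 5)(2 4 3)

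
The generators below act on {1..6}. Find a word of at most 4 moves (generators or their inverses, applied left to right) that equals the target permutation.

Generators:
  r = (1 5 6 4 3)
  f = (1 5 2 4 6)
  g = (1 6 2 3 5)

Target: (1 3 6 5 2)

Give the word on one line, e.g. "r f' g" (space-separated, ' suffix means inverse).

g' g'

  after g': (1 5 3 2 6)
  after g': (1 3 6 5 2)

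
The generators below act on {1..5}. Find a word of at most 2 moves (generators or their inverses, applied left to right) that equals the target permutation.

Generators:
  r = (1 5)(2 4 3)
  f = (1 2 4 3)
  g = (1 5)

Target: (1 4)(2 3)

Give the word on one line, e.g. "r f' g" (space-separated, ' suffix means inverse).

  after f': (1 3 4 2)
  after f': (1 4)(2 3)

f' f'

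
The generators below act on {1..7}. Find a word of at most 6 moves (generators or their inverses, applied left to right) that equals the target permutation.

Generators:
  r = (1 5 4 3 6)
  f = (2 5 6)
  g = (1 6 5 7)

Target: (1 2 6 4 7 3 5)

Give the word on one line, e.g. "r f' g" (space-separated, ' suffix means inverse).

r' f g g r'

  after r': (1 6 3 4 5)
  after f: (1 2 5)(3 4 6)
  after g: (1 2 7)(3 4 5 6)
  after g: (1 2)(3 4 7 6)
  after r': (1 2 6 4 7 3 5)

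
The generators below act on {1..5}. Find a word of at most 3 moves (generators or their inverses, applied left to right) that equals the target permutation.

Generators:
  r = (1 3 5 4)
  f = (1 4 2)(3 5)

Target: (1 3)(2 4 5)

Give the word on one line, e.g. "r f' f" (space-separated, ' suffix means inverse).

  after r: (1 3 5 4)
  after r: (1 5)(3 4)
  after f': (1 3)(2 4 5)

r r f'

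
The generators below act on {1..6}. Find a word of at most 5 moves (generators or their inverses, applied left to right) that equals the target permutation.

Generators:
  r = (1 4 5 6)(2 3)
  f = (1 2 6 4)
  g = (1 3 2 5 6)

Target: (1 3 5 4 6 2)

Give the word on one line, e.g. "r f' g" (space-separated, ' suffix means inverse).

  after f': (1 4 6 2)
  after r': (2 6 3)(4 5)
  after g: (1 3 5 4 6 2)

f' r' g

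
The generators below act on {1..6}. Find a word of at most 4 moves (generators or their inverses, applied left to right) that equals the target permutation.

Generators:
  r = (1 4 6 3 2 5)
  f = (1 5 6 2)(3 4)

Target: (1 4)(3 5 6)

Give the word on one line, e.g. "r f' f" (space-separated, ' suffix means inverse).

r f f

  after r: (1 4 6 3 2 5)
  after f: (1 3)(2 6 4)
  after f: (1 4)(3 5 6)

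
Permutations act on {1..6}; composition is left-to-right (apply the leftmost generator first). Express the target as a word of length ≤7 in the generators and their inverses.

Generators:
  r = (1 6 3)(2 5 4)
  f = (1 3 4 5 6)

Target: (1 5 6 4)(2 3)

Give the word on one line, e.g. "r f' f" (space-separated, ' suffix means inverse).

f r' r' f' f'

  after f: (1 3 4 5 6)
  after r': (1 6 3 5)(2 4)
  after r': (2 5 3)
  after f': (1 6 5)(2 4 3)
  after f': (1 5 6 4)(2 3)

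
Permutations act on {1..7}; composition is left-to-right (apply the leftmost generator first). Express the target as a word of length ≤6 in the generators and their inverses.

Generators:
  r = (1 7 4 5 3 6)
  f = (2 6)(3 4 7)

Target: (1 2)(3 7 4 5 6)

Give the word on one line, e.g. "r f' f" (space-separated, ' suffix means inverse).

  after r': (1 6 3 5 4 7)
  after f': (1 2 6 7)(3 5)
  after r: (1 2)(4 5 6)
  after f: (1 6 7 3 4 5 2)
  after f: (1 2)(3 7 4 5 6)

r' f' r f f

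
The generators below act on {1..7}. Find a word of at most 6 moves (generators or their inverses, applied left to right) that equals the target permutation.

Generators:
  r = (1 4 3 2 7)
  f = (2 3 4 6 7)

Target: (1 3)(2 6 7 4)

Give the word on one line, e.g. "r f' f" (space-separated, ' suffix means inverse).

  after r: (1 4 3 2 7)
  after r: (1 3 7 4 2)
  after r: (1 2 4 7 3)
  after f: (1 3)(2 6 7 4)

r r r f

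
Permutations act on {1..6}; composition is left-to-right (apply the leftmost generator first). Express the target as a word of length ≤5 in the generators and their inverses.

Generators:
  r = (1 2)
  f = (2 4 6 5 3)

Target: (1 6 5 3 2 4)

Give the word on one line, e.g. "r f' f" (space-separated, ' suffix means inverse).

  after f': (2 3 5 6 4)
  after r': (1 2 3 5 6 4)
  after f: (1 4)
  after f: (1 6 5 3 2 4)

f' r' f f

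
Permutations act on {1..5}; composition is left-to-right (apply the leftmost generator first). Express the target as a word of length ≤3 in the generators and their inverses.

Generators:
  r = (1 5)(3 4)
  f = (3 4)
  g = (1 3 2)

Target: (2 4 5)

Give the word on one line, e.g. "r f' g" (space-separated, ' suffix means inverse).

  after r: (1 5)(3 4)
  after g': (1 5 2 3 4)
  after r': (2 4 5)

r g' r'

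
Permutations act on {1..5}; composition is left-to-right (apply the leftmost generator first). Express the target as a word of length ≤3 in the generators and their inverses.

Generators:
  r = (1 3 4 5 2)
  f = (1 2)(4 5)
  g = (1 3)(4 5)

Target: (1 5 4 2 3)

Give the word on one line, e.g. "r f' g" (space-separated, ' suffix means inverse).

g' r g

  after g': (1 3)(4 5)
  after r: (1 4 2)
  after g: (1 5 4 2 3)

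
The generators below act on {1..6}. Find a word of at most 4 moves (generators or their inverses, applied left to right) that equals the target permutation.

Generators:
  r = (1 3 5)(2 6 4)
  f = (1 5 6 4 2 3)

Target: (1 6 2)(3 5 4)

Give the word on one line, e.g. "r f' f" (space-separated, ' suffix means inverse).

f f

  after f: (1 5 6 4 2 3)
  after f: (1 6 2)(3 5 4)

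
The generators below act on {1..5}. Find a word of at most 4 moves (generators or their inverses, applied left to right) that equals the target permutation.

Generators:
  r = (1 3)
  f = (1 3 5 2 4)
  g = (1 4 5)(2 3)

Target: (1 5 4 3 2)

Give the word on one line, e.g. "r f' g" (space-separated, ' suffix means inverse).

  after f': (1 4 2 5 3)
  after r: (1 4 2 5)
  after g: (1 5 4 3 2)

f' r g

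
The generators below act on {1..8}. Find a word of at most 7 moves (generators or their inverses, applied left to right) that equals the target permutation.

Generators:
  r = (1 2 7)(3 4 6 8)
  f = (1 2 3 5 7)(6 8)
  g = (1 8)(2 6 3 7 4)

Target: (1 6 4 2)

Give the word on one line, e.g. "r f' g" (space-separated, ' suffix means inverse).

r g r' r' g'

  after r: (1 2 7)(3 4 6 8)
  after g: (1 6)(2 4 3)(7 8)
  after r': (1 4 8 2 3)(6 7)
  after r': (1 3 7 4 6 2 8)
  after g': (1 6 4 2)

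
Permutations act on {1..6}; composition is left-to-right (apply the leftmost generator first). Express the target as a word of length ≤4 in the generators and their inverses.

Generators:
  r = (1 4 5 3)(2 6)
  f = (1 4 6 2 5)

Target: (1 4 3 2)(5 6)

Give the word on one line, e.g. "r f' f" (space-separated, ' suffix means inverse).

  after r': (1 3 5 4)(2 6)
  after f': (1 3 2 4 5)
  after r: (2 5 4 3 6)
  after f: (1 4 3 2)(5 6)

r' f' r f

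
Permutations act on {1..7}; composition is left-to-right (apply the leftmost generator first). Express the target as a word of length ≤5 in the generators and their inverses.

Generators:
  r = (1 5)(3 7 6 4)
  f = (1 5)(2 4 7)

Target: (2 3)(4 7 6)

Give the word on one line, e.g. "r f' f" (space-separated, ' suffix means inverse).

f f r' f'

  after f: (1 5)(2 4 7)
  after f: (2 7 4)
  after r': (1 5)(2 3 4)(6 7)
  after f': (2 3)(4 7 6)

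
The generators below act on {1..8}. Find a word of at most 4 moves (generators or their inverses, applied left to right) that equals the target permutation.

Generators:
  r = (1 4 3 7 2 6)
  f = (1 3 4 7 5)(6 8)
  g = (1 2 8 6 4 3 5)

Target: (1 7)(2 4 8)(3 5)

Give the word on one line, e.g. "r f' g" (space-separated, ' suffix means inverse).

  after f: (1 3 4 7 5)(6 8)
  after r: (1 7 5 4 2 6 8)
  after g: (1 7)(2 4 8)(3 5)

f r g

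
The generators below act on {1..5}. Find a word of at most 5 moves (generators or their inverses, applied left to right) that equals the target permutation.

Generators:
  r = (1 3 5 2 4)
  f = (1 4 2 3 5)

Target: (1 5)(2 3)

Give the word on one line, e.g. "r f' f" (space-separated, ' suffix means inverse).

  after r': (1 4 2 5 3)
  after f: (1 2)(3 4)
  after r: (1 4 5 2 3)
  after f: (1 2 5 3 4)
  after r': (1 5)(2 3)

r' f r f r'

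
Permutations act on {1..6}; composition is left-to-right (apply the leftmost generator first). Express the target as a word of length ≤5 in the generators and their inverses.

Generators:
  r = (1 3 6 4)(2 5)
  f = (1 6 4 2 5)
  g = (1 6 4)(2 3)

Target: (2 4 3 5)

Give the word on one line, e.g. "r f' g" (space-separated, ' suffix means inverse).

g' r' g g

  after g': (1 4 6)(2 3)
  after r': (1 6 4 3 5 2)
  after g: (1 4 2 6)(3 5)
  after g: (2 4 3 5)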